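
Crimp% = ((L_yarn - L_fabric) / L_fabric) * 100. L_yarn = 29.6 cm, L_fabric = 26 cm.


Formula: Crimp% = ((L_yarn - L_fabric) / L_fabric) * 100
Step 1: Extension = 29.6 - 26 = 3.6 cm
Step 2: Crimp% = (3.6 / 26) * 100
Step 3: Crimp% = 0.138462 * 100 = 13.8462% ≈ 13.8%

13.8%


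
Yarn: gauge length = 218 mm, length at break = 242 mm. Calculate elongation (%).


Formula: Elongation (%) = ((L_break - L0) / L0) * 100
Step 1: Extension = 242 - 218 = 24 mm
Step 2: Elongation = (24 / 218) * 100
Step 3: Elongation = 0.110092 * 100 = 11.0092% ≈ 11.0%

11.0%


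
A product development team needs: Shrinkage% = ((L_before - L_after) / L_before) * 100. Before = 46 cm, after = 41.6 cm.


Formula: Shrinkage% = ((L_before - L_after) / L_before) * 100
Step 1: Shrinkage = 46 - 41.6 = 4.4 cm
Step 2: Shrinkage% = (4.4 / 46) * 100
Step 3: Shrinkage% = 0.095652 * 100 = 9.5652% ≈ 9.6%

9.6%


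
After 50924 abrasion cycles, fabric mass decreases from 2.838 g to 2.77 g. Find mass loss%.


Formula: Mass loss% = ((m_before - m_after) / m_before) * 100
Step 1: Mass loss = 2.838 - 2.77 = 0.068 g
Step 2: Ratio = 0.068 / 2.838 = 0.0239605
Step 3: Mass loss% = 0.0239605 * 100 = 2.39605% ≈ 2.40%

2.40%


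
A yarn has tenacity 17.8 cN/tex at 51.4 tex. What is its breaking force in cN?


Formula: Breaking force = Tenacity * Linear density
F = 17.8 cN/tex * 51.4 tex
F = 914.92 cN

914.92 cN


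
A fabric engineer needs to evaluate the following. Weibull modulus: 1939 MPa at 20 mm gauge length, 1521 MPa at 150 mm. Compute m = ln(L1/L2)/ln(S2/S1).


Formula: m = ln(L1/L2) / ln(S2/S1)
Step 1: ln(L1/L2) = ln(20/150) = -2.01490
Step 2: S2/S1 = 1521/1939 = 0.78442
Step 3: ln(S2/S1) = ln(0.78442) = -0.24281
Step 4: m = -2.01490 / -0.24281 = 8.30

8.30 (Weibull m)


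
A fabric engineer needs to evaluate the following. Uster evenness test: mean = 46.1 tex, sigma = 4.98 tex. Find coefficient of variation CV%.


Formula: CV% = (standard deviation / mean) * 100
Step 1: Ratio = 4.98 / 46.1 = 0.108026
Step 2: CV% = 0.108026 * 100 = 10.8026% ≈ 10.8%

10.8%


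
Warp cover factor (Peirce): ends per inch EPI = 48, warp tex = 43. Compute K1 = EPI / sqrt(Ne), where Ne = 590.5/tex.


Formula: K1 = EPI / sqrt(Ne), with Ne = 590.5 / tex_warp
Step 1: Ne = 590.5 / 43 = 13.733
Step 2: sqrt(Ne) = sqrt(13.733) = 3.7058
Step 3: K1 = 48 / 3.7058 = 13.0

13.0


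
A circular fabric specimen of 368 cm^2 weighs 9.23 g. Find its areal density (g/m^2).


Formula: GSM = mass_g / area_m2
Step 1: Convert area: 368 cm^2 = 368 / 10000 = 0.0368 m^2
Step 2: GSM = 9.23 g / 0.0368 m^2 = 250.8 g/m^2

250.8 g/m^2


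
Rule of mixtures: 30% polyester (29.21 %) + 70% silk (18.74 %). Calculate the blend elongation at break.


Formula: Blend property = (fraction_A * property_A) + (fraction_B * property_B)
Step 1: Contribution A = 30/100 * 29.21 % = 8.763 %
Step 2: Contribution B = 70/100 * 18.74 % = 13.118 %
Step 3: Blend elongation at break = 8.763 + 13.118 = 21.881 %

21.881 %


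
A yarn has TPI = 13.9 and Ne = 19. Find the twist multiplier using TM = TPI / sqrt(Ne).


Formula: TM = TPI / sqrt(Ne)
Step 1: sqrt(Ne) = sqrt(19) = 4.3589
Step 2: TM = 13.9 / 4.3589 = 3.19

3.19 TM


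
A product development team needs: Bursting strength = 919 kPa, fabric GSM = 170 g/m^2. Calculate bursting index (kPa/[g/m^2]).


Formula: Bursting Index = Bursting Strength / Fabric GSM
BI = 919 kPa / 170 g/m^2
BI = 5.406 kPa/(g/m^2)

5.406 kPa/(g/m^2)


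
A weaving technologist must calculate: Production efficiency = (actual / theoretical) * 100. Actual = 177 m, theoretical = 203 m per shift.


Formula: Efficiency% = (Actual output / Theoretical output) * 100
Efficiency% = (177 / 203) * 100
Efficiency% = 0.871921 * 100 = 87.1921% ≈ 87.2%

87.2%


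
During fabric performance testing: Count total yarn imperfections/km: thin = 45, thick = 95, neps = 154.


Formula: Total = thin places + thick places + neps
Total = 45 + 95 + 154
Total = 294 imperfections/km

294 imperfections/km


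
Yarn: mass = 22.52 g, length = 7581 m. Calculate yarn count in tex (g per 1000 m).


Formula: Tex = (mass_g / length_m) * 1000
Substituting: Tex = (22.52 / 7581) * 1000
Intermediate: 22.52 / 7581 = 0.00297058 g/m
Tex = 0.00297058 * 1000 = 2.97 tex

2.97 tex


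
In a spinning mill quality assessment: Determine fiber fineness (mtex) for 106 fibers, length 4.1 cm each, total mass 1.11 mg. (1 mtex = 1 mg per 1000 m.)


Formula: fineness (mtex) = mass (mg) / total length (km) = (mass_mg / total_length_m) * 1000
Step 1: Convert fiber length: 4.1 cm = 0.041 m
Step 2: Total fiber length = 106 * 0.041 = 4.346 m
Step 3: Linear density = 1.11 mg / 4.346 m = 0.2554 mg/m
Step 4: fineness = 0.2554 * 1000 = 255.4 mtex

255.4 mtex


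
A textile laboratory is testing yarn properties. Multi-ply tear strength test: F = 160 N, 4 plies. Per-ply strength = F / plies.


Formula: Per-ply strength = Total force / Number of plies
Per-ply = 160 N / 4
Per-ply = 40 N

40 N


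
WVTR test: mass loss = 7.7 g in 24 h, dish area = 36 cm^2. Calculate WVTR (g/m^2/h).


Formula: WVTR = mass_loss / (area * time)
Step 1: Convert area: 36 cm^2 = 0.0036 m^2
Step 2: WVTR = 7.7 g / (0.0036 m^2 * 24 h)
Step 3: WVTR = 7.7 / 0.0864 = 89.1 g/m^2/h

89.1 g/m^2/h


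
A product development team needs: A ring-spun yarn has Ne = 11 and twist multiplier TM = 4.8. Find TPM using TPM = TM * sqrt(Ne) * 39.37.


Formula: TPM = TM * sqrt(Ne) * 39.37
Step 1: sqrt(Ne) = sqrt(11) = 3.3166
Step 2: TM * sqrt(Ne) = 4.8 * 3.3166 = 15.9197
Step 3: TPM = 15.9197 * 39.37 = 627 twists/m

627 twists/m


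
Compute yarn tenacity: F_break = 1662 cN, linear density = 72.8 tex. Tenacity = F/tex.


Formula: Tenacity = Breaking force / Linear density
Tenacity = 1662 cN / 72.8 tex
Tenacity = 22.83 cN/tex

22.83 cN/tex


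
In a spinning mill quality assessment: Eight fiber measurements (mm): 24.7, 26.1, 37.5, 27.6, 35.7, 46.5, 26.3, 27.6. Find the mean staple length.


Formula: Mean = sum of lengths / count
Sum = 24.7 + 26.1 + 37.5 + 27.6 + 35.7 + 46.5 + 26.3 + 27.6
Sum = 252.0 mm
Mean = 252.0 / 8 = 31.50 mm

31.50 mm


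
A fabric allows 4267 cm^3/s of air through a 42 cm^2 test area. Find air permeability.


Formula: Air Permeability = Airflow / Test Area
AP = 4267 cm^3/s / 42 cm^2
AP = 101.6 cm^3/s/cm^2

101.6 cm^3/s/cm^2


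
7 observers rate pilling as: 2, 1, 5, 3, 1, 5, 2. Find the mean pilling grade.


Formula: Mean = sum / count
Sum = 2 + 1 + 5 + 3 + 1 + 5 + 2 = 19
Mean = 19 / 7 = 2.7

2.7


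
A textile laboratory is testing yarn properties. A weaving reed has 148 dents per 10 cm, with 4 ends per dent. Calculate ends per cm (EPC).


Formula: EPC = (dents per 10 cm * ends per dent) / 10
Step 1: Total ends per 10 cm = 148 * 4 = 592
Step 2: EPC = 592 / 10 = 59.2 ends/cm

59.2 ends/cm


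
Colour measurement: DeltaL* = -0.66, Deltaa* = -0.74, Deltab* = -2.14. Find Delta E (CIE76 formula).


Formula: Delta E = sqrt(dL*^2 + da*^2 + db*^2)
Step 1: dL*^2 = (-0.66)^2 = 0.4356
Step 2: da*^2 = (-0.74)^2 = 0.5476
Step 3: db*^2 = (-2.14)^2 = 4.5796
Step 4: Sum = 0.4356 + 0.5476 + 4.5796 = 5.5628
Step 5: Delta E = sqrt(5.5628) = 2.36

2.36 Delta E


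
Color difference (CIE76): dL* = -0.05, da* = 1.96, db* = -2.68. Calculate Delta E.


Formula: Delta E = sqrt(dL*^2 + da*^2 + db*^2)
Step 1: dL*^2 = (-0.05)^2 = 0.0025
Step 2: da*^2 = 1.96^2 = 3.8416
Step 3: db*^2 = (-2.68)^2 = 7.1824
Step 4: Sum = 0.0025 + 3.8416 + 7.1824 = 11.0265
Step 5: Delta E = sqrt(11.0265) = 3.32

3.32 Delta E


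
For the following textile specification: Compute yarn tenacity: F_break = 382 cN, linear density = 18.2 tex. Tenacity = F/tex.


Formula: Tenacity = Breaking force / Linear density
Tenacity = 382 cN / 18.2 tex
Tenacity = 20.99 cN/tex

20.99 cN/tex


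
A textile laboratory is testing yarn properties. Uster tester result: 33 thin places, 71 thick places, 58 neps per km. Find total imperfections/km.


Formula: Total = thin places + thick places + neps
Total = 33 + 71 + 58
Total = 162 imperfections/km

162 imperfections/km


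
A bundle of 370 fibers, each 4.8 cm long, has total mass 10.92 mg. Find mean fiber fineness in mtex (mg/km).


Formula: fineness (mtex) = mass (mg) / total length (km) = (mass_mg / total_length_m) * 1000
Step 1: Convert fiber length: 4.8 cm = 0.048 m
Step 2: Total fiber length = 370 * 0.048 = 17.76 m
Step 3: Linear density = 10.92 mg / 17.76 m = 0.6149 mg/m
Step 4: fineness = 0.6149 * 1000 = 614.9 mtex

614.9 mtex


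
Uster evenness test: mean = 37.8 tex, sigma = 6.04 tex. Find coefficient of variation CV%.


Formula: CV% = (standard deviation / mean) * 100
Step 1: Ratio = 6.04 / 37.8 = 0.159788
Step 2: CV% = 0.159788 * 100 = 15.9788% ≈ 16.0%

16.0%


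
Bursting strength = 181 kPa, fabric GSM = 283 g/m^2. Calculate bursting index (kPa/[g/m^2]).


Formula: Bursting Index = Bursting Strength / Fabric GSM
BI = 181 kPa / 283 g/m^2
BI = 0.640 kPa/(g/m^2)

0.640 kPa/(g/m^2)


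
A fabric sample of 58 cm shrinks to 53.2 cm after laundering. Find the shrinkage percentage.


Formula: Shrinkage% = ((L_before - L_after) / L_before) * 100
Step 1: Shrinkage = 58 - 53.2 = 4.8 cm
Step 2: Shrinkage% = (4.8 / 58) * 100
Step 3: Shrinkage% = 0.082759 * 100 = 8.2759% ≈ 8.3%

8.3%


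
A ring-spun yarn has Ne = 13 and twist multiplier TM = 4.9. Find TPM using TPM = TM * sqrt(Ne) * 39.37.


Formula: TPM = TM * sqrt(Ne) * 39.37
Step 1: sqrt(Ne) = sqrt(13) = 3.6056
Step 2: TM * sqrt(Ne) = 4.9 * 3.6056 = 17.6674
Step 3: TPM = 17.6674 * 39.37 = 696 twists/m

696 twists/m


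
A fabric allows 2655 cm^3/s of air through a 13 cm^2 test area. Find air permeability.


Formula: Air Permeability = Airflow / Test Area
AP = 2655 cm^3/s / 13 cm^2
AP = 204.2 cm^3/s/cm^2

204.2 cm^3/s/cm^2


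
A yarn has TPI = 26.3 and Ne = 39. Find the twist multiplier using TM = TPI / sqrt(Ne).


Formula: TM = TPI / sqrt(Ne)
Step 1: sqrt(Ne) = sqrt(39) = 6.245
Step 2: TM = 26.3 / 6.245 = 4.21

4.21 TM


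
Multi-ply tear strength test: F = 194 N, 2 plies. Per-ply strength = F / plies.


Formula: Per-ply strength = Total force / Number of plies
Per-ply = 194 N / 2
Per-ply = 97 N

97 N


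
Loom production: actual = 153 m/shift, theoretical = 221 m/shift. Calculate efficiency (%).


Formula: Efficiency% = (Actual output / Theoretical output) * 100
Efficiency% = (153 / 221) * 100
Efficiency% = 0.692308 * 100 = 69.2308% ≈ 69.2%

69.2%


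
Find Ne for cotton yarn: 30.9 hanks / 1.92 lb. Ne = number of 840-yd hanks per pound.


Formula: Ne = hanks / mass_lb
Substituting: Ne = 30.9 / 1.92
Ne = 16.1

16.1 Ne


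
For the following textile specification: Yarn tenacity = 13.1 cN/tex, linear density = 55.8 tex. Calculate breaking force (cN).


Formula: Breaking force = Tenacity * Linear density
F = 13.1 cN/tex * 55.8 tex
F = 730.98 cN

730.98 cN


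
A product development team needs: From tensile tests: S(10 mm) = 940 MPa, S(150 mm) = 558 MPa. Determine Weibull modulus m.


Formula: m = ln(L1/L2) / ln(S2/S1)
Step 1: ln(L1/L2) = ln(10/150) = -2.70805
Step 2: S2/S1 = 558/940 = 0.59362
Step 3: ln(S2/S1) = ln(0.59362) = -0.52152
Step 4: m = -2.70805 / -0.52152 = 5.19

5.19 (Weibull m)


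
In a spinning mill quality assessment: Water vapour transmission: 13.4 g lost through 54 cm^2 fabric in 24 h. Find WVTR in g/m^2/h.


Formula: WVTR = mass_loss / (area * time)
Step 1: Convert area: 54 cm^2 = 0.0054 m^2
Step 2: WVTR = 13.4 g / (0.0054 m^2 * 24 h)
Step 3: WVTR = 13.4 / 0.1296 = 103.4 g/m^2/h

103.4 g/m^2/h


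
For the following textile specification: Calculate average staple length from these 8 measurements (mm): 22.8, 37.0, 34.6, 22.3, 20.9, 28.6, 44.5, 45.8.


Formula: Mean = sum of lengths / count
Sum = 22.8 + 37.0 + 34.6 + 22.3 + 20.9 + 28.6 + 44.5 + 45.8
Sum = 256.5 mm
Mean = 256.5 / 8 = 32.06 mm

32.06 mm


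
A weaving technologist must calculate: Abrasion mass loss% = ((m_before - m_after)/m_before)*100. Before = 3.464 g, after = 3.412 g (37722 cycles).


Formula: Mass loss% = ((m_before - m_after) / m_before) * 100
Step 1: Mass loss = 3.464 - 3.412 = 0.052 g
Step 2: Ratio = 0.052 / 3.464 = 0.0150115
Step 3: Mass loss% = 0.0150115 * 100 = 1.50115% ≈ 1.50%

1.50%


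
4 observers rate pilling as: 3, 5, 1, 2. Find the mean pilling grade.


Formula: Mean = sum / count
Sum = 3 + 5 + 1 + 2 = 11
Mean = 11 / 4 = 2.8

2.8


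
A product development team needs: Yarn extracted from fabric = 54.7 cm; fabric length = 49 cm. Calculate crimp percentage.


Formula: Crimp% = ((L_yarn - L_fabric) / L_fabric) * 100
Step 1: Extension = 54.7 - 49 = 5.7 cm
Step 2: Crimp% = (5.7 / 49) * 100
Step 3: Crimp% = 0.116327 * 100 = 11.6327% ≈ 11.6%

11.6%


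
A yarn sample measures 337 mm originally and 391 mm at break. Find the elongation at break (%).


Formula: Elongation (%) = ((L_break - L0) / L0) * 100
Step 1: Extension = 391 - 337 = 54 mm
Step 2: Elongation = (54 / 337) * 100
Step 3: Elongation = 0.160237 * 100 = 16.0237% ≈ 16.0%

16.0%


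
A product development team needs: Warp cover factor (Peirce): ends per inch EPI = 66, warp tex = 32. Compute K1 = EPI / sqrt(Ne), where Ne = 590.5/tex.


Formula: K1 = EPI / sqrt(Ne), with Ne = 590.5 / tex_warp
Step 1: Ne = 590.5 / 32 = 18.453
Step 2: sqrt(Ne) = sqrt(18.453) = 4.2957
Step 3: K1 = 66 / 4.2957 = 15.4

15.4


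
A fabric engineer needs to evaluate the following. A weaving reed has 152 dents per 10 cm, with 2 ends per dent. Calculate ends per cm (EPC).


Formula: EPC = (dents per 10 cm * ends per dent) / 10
Step 1: Total ends per 10 cm = 152 * 2 = 304
Step 2: EPC = 304 / 10 = 30.4 ends/cm

30.4 ends/cm


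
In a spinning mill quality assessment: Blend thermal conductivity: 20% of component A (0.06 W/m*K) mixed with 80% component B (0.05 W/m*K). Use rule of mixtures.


Formula: Blend property = (fraction_A * property_A) + (fraction_B * property_B)
Step 1: Contribution A = 20/100 * 0.06 W/m*K = 0.012 W/m*K
Step 2: Contribution B = 80/100 * 0.05 W/m*K = 0.04 W/m*K
Step 3: Blend thermal conductivity = 0.012 + 0.04 = 0.052 W/m*K

0.052 W/m*K


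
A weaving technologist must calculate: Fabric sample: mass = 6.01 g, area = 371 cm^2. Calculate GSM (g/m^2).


Formula: GSM = mass_g / area_m2
Step 1: Convert area: 371 cm^2 = 371 / 10000 = 0.0371 m^2
Step 2: GSM = 6.01 g / 0.0371 m^2 = 162.0 g/m^2

162.0 g/m^2


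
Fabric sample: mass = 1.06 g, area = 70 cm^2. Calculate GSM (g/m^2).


Formula: GSM = mass_g / area_m2
Step 1: Convert area: 70 cm^2 = 70 / 10000 = 0.007 m^2
Step 2: GSM = 1.06 g / 0.007 m^2 = 151.4 g/m^2

151.4 g/m^2


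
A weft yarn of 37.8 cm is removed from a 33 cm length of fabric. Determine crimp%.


Formula: Crimp% = ((L_yarn - L_fabric) / L_fabric) * 100
Step 1: Extension = 37.8 - 33 = 4.8 cm
Step 2: Crimp% = (4.8 / 33) * 100
Step 3: Crimp% = 0.145455 * 100 = 14.5455% ≈ 14.5%

14.5%


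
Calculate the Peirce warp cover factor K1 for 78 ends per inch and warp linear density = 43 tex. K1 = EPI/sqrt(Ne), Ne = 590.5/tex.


Formula: K1 = EPI / sqrt(Ne), with Ne = 590.5 / tex_warp
Step 1: Ne = 590.5 / 43 = 13.733
Step 2: sqrt(Ne) = sqrt(13.733) = 3.7058
Step 3: K1 = 78 / 3.7058 = 21.0

21.0


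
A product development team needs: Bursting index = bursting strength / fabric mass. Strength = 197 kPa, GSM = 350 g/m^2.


Formula: Bursting Index = Bursting Strength / Fabric GSM
BI = 197 kPa / 350 g/m^2
BI = 0.563 kPa/(g/m^2)

0.563 kPa/(g/m^2)


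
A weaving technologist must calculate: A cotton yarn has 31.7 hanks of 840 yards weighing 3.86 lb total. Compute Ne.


Formula: Ne = hanks / mass_lb
Substituting: Ne = 31.7 / 3.86
Ne = 8.2

8.2 Ne


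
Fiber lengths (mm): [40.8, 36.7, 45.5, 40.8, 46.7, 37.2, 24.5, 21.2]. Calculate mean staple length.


Formula: Mean = sum of lengths / count
Sum = 40.8 + 36.7 + 45.5 + 40.8 + 46.7 + 37.2 + 24.5 + 21.2
Sum = 293.4 mm
Mean = 293.4 / 8 = 36.68 mm

36.68 mm


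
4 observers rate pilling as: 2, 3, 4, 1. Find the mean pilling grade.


Formula: Mean = sum / count
Sum = 2 + 3 + 4 + 1 = 10
Mean = 10 / 4 = 2.5

2.5


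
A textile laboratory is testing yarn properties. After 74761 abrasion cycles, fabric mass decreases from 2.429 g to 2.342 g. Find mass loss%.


Formula: Mass loss% = ((m_before - m_after) / m_before) * 100
Step 1: Mass loss = 2.429 - 2.342 = 0.087 g
Step 2: Ratio = 0.087 / 2.429 = 0.0358172
Step 3: Mass loss% = 0.0358172 * 100 = 3.58172% ≈ 3.58%

3.58%


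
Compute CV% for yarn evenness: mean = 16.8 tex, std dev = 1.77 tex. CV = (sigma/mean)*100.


Formula: CV% = (standard deviation / mean) * 100
Step 1: Ratio = 1.77 / 16.8 = 0.105357
Step 2: CV% = 0.105357 * 100 = 10.5357% ≈ 10.5%

10.5%


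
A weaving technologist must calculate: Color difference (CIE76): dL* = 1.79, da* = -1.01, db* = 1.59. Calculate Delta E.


Formula: Delta E = sqrt(dL*^2 + da*^2 + db*^2)
Step 1: dL*^2 = 1.79^2 = 3.2041
Step 2: da*^2 = (-1.01)^2 = 1.0201
Step 3: db*^2 = 1.59^2 = 2.5281
Step 4: Sum = 3.2041 + 1.0201 + 2.5281 = 6.7523
Step 5: Delta E = sqrt(6.7523) = 2.6

2.6 Delta E


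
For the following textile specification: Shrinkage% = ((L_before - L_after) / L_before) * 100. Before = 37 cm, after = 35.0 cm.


Formula: Shrinkage% = ((L_before - L_after) / L_before) * 100
Step 1: Shrinkage = 37 - 35.0 = 2.0 cm
Step 2: Shrinkage% = (2.0 / 37) * 100
Step 3: Shrinkage% = 0.054054 * 100 = 5.4054% ≈ 5.4%

5.4%


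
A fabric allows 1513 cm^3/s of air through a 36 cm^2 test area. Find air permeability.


Formula: Air Permeability = Airflow / Test Area
AP = 1513 cm^3/s / 36 cm^2
AP = 42.0 cm^3/s/cm^2

42.0 cm^3/s/cm^2


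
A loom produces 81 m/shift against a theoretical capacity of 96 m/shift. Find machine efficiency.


Formula: Efficiency% = (Actual output / Theoretical output) * 100
Efficiency% = (81 / 96) * 100
Efficiency% = 0.84375 * 100 = 84.375% ≈ 84.4%

84.4%


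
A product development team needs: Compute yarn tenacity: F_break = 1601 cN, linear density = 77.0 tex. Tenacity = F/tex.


Formula: Tenacity = Breaking force / Linear density
Tenacity = 1601 cN / 77.0 tex
Tenacity = 20.79 cN/tex

20.79 cN/tex


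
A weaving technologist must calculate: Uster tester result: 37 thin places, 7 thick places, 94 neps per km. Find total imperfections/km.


Formula: Total = thin places + thick places + neps
Total = 37 + 7 + 94
Total = 138 imperfections/km

138 imperfections/km


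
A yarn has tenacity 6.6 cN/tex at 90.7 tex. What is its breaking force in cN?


Formula: Breaking force = Tenacity * Linear density
F = 6.6 cN/tex * 90.7 tex
F = 598.62 cN

598.62 cN


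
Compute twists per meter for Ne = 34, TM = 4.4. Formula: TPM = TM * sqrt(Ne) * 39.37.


Formula: TPM = TM * sqrt(Ne) * 39.37
Step 1: sqrt(Ne) = sqrt(34) = 5.831
Step 2: TM * sqrt(Ne) = 4.4 * 5.831 = 25.6564
Step 3: TPM = 25.6564 * 39.37 = 1010 twists/m

1010 twists/m


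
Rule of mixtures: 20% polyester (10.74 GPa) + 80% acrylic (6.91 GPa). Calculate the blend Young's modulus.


Formula: Blend property = (fraction_A * property_A) + (fraction_B * property_B)
Step 1: Contribution A = 20/100 * 10.74 GPa = 2.148 GPa
Step 2: Contribution B = 80/100 * 6.91 GPa = 5.528 GPa
Step 3: Blend Young's modulus = 2.148 + 5.528 = 7.676 GPa

7.676 GPa


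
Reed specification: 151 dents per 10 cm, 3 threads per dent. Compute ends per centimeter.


Formula: EPC = (dents per 10 cm * ends per dent) / 10
Step 1: Total ends per 10 cm = 151 * 3 = 453
Step 2: EPC = 453 / 10 = 45.3 ends/cm

45.3 ends/cm


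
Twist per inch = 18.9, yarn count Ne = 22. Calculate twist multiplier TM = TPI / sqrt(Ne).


Formula: TM = TPI / sqrt(Ne)
Step 1: sqrt(Ne) = sqrt(22) = 4.6904
Step 2: TM = 18.9 / 4.6904 = 4.03

4.03 TM


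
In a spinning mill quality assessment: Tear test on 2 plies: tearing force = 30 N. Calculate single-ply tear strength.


Formula: Per-ply strength = Total force / Number of plies
Per-ply = 30 N / 2
Per-ply = 15 N

15 N


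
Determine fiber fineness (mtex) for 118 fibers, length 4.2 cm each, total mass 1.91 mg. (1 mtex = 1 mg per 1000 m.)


Formula: fineness (mtex) = mass (mg) / total length (km) = (mass_mg / total_length_m) * 1000
Step 1: Convert fiber length: 4.2 cm = 0.042 m
Step 2: Total fiber length = 118 * 0.042 = 4.956 m
Step 3: Linear density = 1.91 mg / 4.956 m = 0.3854 mg/m
Step 4: fineness = 0.3854 * 1000 = 385.4 mtex

385.4 mtex


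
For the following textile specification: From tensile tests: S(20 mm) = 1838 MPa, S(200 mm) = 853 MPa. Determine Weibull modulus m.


Formula: m = ln(L1/L2) / ln(S2/S1)
Step 1: ln(L1/L2) = ln(20/200) = -2.30259
Step 2: S2/S1 = 853/1838 = 0.46409
Step 3: ln(S2/S1) = ln(0.46409) = -0.76768
Step 4: m = -2.30259 / -0.76768 = 3.00

3.00 (Weibull m)


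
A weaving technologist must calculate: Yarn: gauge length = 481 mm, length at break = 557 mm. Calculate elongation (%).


Formula: Elongation (%) = ((L_break - L0) / L0) * 100
Step 1: Extension = 557 - 481 = 76 mm
Step 2: Elongation = (76 / 481) * 100
Step 3: Elongation = 0.158004 * 100 = 15.8004% ≈ 15.8%

15.8%


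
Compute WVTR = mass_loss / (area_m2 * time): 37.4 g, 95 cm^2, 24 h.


Formula: WVTR = mass_loss / (area * time)
Step 1: Convert area: 95 cm^2 = 0.0095 m^2
Step 2: WVTR = 37.4 g / (0.0095 m^2 * 24 h)
Step 3: WVTR = 37.4 / 0.228 = 164.0 g/m^2/h

164.0 g/m^2/h


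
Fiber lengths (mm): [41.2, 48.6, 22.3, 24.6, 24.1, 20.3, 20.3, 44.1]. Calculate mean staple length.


Formula: Mean = sum of lengths / count
Sum = 41.2 + 48.6 + 22.3 + 24.6 + 24.1 + 20.3 + 20.3 + 44.1
Sum = 245.5 mm
Mean = 245.5 / 8 = 30.69 mm

30.69 mm


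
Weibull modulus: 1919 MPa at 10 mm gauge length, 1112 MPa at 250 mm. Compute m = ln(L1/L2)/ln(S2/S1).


Formula: m = ln(L1/L2) / ln(S2/S1)
Step 1: ln(L1/L2) = ln(10/250) = -3.21888
Step 2: S2/S1 = 1112/1919 = 0.57947
Step 3: ln(S2/S1) = ln(0.57947) = -0.54564
Step 4: m = -3.21888 / -0.54564 = 5.90

5.90 (Weibull m)


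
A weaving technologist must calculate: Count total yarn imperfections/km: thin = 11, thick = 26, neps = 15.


Formula: Total = thin places + thick places + neps
Total = 11 + 26 + 15
Total = 52 imperfections/km

52 imperfections/km


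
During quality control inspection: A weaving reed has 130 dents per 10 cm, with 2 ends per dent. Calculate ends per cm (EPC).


Formula: EPC = (dents per 10 cm * ends per dent) / 10
Step 1: Total ends per 10 cm = 130 * 2 = 260
Step 2: EPC = 260 / 10 = 26.0 ends/cm

26.0 ends/cm


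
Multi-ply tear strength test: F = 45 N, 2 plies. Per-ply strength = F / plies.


Formula: Per-ply strength = Total force / Number of plies
Per-ply = 45 N / 2
Per-ply = 22.5 N

22.5 N


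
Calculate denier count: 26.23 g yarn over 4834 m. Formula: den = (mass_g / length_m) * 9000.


Formula: den = (mass_g / length_m) * 9000
Substituting: den = (26.23 / 4834) * 9000
Intermediate: 26.23 / 4834 = 0.00542615 g/m
den = 0.00542615 * 9000 = 48.8 denier

48.8 denier


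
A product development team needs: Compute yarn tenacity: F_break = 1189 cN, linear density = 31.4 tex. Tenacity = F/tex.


Formula: Tenacity = Breaking force / Linear density
Tenacity = 1189 cN / 31.4 tex
Tenacity = 37.87 cN/tex

37.87 cN/tex


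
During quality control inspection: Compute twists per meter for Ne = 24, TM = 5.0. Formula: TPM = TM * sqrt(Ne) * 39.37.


Formula: TPM = TM * sqrt(Ne) * 39.37
Step 1: sqrt(Ne) = sqrt(24) = 4.899
Step 2: TM * sqrt(Ne) = 5.0 * 4.899 = 24.495
Step 3: TPM = 24.495 * 39.37 = 964 twists/m

964 twists/m


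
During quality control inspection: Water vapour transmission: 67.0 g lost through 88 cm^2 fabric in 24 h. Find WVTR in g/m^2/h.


Formula: WVTR = mass_loss / (area * time)
Step 1: Convert area: 88 cm^2 = 0.0088 m^2
Step 2: WVTR = 67.0 g / (0.0088 m^2 * 24 h)
Step 3: WVTR = 67.0 / 0.2112 = 317.2 g/m^2/h

317.2 g/m^2/h


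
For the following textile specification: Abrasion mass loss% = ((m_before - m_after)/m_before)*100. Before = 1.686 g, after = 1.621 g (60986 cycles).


Formula: Mass loss% = ((m_before - m_after) / m_before) * 100
Step 1: Mass loss = 1.686 - 1.621 = 0.065 g
Step 2: Ratio = 0.065 / 1.686 = 0.0385528
Step 3: Mass loss% = 0.0385528 * 100 = 3.85528% ≈ 3.86%

3.86%


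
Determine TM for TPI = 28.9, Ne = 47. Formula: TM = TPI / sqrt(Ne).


Formula: TM = TPI / sqrt(Ne)
Step 1: sqrt(Ne) = sqrt(47) = 6.8557
Step 2: TM = 28.9 / 6.8557 = 4.22

4.22 TM


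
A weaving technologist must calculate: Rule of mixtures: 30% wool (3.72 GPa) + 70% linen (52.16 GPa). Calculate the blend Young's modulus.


Formula: Blend property = (fraction_A * property_A) + (fraction_B * property_B)
Step 1: Contribution A = 30/100 * 3.72 GPa = 1.116 GPa
Step 2: Contribution B = 70/100 * 52.16 GPa = 36.512 GPa
Step 3: Blend Young's modulus = 1.116 + 36.512 = 37.628 GPa

37.628 GPa


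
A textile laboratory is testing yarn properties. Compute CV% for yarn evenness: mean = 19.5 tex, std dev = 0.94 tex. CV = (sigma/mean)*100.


Formula: CV% = (standard deviation / mean) * 100
Step 1: Ratio = 0.94 / 19.5 = 0.048205
Step 2: CV% = 0.048205 * 100 = 4.8205% ≈ 4.8%

4.8%


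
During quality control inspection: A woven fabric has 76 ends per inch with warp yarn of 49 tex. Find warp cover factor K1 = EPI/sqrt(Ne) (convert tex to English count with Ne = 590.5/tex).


Formula: K1 = EPI / sqrt(Ne), with Ne = 590.5 / tex_warp
Step 1: Ne = 590.5 / 49 = 12.051
Step 2: sqrt(Ne) = sqrt(12.051) = 3.4715
Step 3: K1 = 76 / 3.4715 = 21.9

21.9


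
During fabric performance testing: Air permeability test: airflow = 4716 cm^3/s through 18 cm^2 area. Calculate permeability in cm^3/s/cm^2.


Formula: Air Permeability = Airflow / Test Area
AP = 4716 cm^3/s / 18 cm^2
AP = 262.0 cm^3/s/cm^2

262.0 cm^3/s/cm^2


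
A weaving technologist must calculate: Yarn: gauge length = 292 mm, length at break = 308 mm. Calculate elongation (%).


Formula: Elongation (%) = ((L_break - L0) / L0) * 100
Step 1: Extension = 308 - 292 = 16 mm
Step 2: Elongation = (16 / 292) * 100
Step 3: Elongation = 0.054795 * 100 = 5.4795% ≈ 5.5%

5.5%


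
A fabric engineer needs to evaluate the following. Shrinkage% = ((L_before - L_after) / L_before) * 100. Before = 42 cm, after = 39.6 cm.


Formula: Shrinkage% = ((L_before - L_after) / L_before) * 100
Step 1: Shrinkage = 42 - 39.6 = 2.4 cm
Step 2: Shrinkage% = (2.4 / 42) * 100
Step 3: Shrinkage% = 0.057143 * 100 = 5.7143% ≈ 5.7%

5.7%


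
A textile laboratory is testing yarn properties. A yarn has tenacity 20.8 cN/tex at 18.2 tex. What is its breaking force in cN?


Formula: Breaking force = Tenacity * Linear density
F = 20.8 cN/tex * 18.2 tex
F = 378.56 cN

378.56 cN


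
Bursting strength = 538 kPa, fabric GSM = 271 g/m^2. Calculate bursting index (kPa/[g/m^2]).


Formula: Bursting Index = Bursting Strength / Fabric GSM
BI = 538 kPa / 271 g/m^2
BI = 1.985 kPa/(g/m^2)

1.985 kPa/(g/m^2)


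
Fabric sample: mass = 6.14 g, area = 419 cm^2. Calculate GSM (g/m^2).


Formula: GSM = mass_g / area_m2
Step 1: Convert area: 419 cm^2 = 419 / 10000 = 0.0419 m^2
Step 2: GSM = 6.14 g / 0.0419 m^2 = 146.5 g/m^2

146.5 g/m^2


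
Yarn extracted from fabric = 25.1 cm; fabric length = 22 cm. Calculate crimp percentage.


Formula: Crimp% = ((L_yarn - L_fabric) / L_fabric) * 100
Step 1: Extension = 25.1 - 22 = 3.1 cm
Step 2: Crimp% = (3.1 / 22) * 100
Step 3: Crimp% = 0.140909 * 100 = 14.0909% ≈ 14.1%

14.1%


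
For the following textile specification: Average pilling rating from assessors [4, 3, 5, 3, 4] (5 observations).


Formula: Mean = sum / count
Sum = 4 + 3 + 5 + 3 + 4 = 19
Mean = 19 / 5 = 3.8

3.8


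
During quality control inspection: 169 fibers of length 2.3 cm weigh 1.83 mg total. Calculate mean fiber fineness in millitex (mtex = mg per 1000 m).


Formula: fineness (mtex) = mass (mg) / total length (km) = (mass_mg / total_length_m) * 1000
Step 1: Convert fiber length: 2.3 cm = 0.023 m
Step 2: Total fiber length = 169 * 0.023 = 3.887 m
Step 3: Linear density = 1.83 mg / 3.887 m = 0.4708 mg/m
Step 4: fineness = 0.4708 * 1000 = 470.8 mtex

470.8 mtex


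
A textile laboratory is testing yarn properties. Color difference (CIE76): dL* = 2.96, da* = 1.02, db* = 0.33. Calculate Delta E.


Formula: Delta E = sqrt(dL*^2 + da*^2 + db*^2)
Step 1: dL*^2 = 2.96^2 = 8.7616
Step 2: da*^2 = 1.02^2 = 1.0404
Step 3: db*^2 = 0.33^2 = 0.1089
Step 4: Sum = 8.7616 + 1.0404 + 0.1089 = 9.9109
Step 5: Delta E = sqrt(9.9109) = 3.15

3.15 Delta E


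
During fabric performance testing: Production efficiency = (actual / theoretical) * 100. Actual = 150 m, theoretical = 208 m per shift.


Formula: Efficiency% = (Actual output / Theoretical output) * 100
Efficiency% = (150 / 208) * 100
Efficiency% = 0.721154 * 100 = 72.1154% ≈ 72.1%

72.1%


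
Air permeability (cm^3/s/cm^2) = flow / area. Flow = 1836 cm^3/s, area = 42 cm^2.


Formula: Air Permeability = Airflow / Test Area
AP = 1836 cm^3/s / 42 cm^2
AP = 43.7 cm^3/s/cm^2

43.7 cm^3/s/cm^2


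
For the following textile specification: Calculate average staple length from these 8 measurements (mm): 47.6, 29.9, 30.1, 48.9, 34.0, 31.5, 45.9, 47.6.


Formula: Mean = sum of lengths / count
Sum = 47.6 + 29.9 + 30.1 + 48.9 + 34.0 + 31.5 + 45.9 + 47.6
Sum = 315.5 mm
Mean = 315.5 / 8 = 39.44 mm

39.44 mm


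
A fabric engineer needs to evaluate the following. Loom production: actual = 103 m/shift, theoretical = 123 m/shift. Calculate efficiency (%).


Formula: Efficiency% = (Actual output / Theoretical output) * 100
Efficiency% = (103 / 123) * 100
Efficiency% = 0.837398 * 100 = 83.7398% ≈ 83.7%

83.7%


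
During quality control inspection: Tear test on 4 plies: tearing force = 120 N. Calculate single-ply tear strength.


Formula: Per-ply strength = Total force / Number of plies
Per-ply = 120 N / 4
Per-ply = 30 N

30 N


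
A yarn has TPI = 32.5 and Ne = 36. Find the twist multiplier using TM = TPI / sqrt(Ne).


Formula: TM = TPI / sqrt(Ne)
Step 1: sqrt(Ne) = sqrt(36) = 6
Step 2: TM = 32.5 / 6 = 5.42

5.42 TM


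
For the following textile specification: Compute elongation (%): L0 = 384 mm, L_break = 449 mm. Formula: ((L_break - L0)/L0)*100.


Formula: Elongation (%) = ((L_break - L0) / L0) * 100
Step 1: Extension = 449 - 384 = 65 mm
Step 2: Elongation = (65 / 384) * 100
Step 3: Elongation = 0.169271 * 100 = 16.9271% ≈ 16.9%

16.9%


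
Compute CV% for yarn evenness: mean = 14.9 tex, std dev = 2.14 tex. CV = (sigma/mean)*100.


Formula: CV% = (standard deviation / mean) * 100
Step 1: Ratio = 2.14 / 14.9 = 0.143624
Step 2: CV% = 0.143624 * 100 = 14.3624% ≈ 14.4%

14.4%


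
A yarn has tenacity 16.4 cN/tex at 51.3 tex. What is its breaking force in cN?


Formula: Breaking force = Tenacity * Linear density
F = 16.4 cN/tex * 51.3 tex
F = 841.32 cN

841.32 cN


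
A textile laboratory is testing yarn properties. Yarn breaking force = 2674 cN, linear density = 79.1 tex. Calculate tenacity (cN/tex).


Formula: Tenacity = Breaking force / Linear density
Tenacity = 2674 cN / 79.1 tex
Tenacity = 33.81 cN/tex

33.81 cN/tex


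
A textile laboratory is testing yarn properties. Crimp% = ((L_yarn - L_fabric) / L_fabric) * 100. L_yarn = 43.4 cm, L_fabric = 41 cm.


Formula: Crimp% = ((L_yarn - L_fabric) / L_fabric) * 100
Step 1: Extension = 43.4 - 41 = 2.4 cm
Step 2: Crimp% = (2.4 / 41) * 100
Step 3: Crimp% = 0.058537 * 100 = 5.8537% ≈ 5.9%

5.9%


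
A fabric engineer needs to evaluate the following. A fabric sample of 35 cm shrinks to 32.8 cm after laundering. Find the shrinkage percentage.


Formula: Shrinkage% = ((L_before - L_after) / L_before) * 100
Step 1: Shrinkage = 35 - 32.8 = 2.2 cm
Step 2: Shrinkage% = (2.2 / 35) * 100
Step 3: Shrinkage% = 0.062857 * 100 = 6.2857% ≈ 6.3%

6.3%


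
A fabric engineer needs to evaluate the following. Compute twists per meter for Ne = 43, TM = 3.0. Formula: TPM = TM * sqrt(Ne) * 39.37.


Formula: TPM = TM * sqrt(Ne) * 39.37
Step 1: sqrt(Ne) = sqrt(43) = 6.5574
Step 2: TM * sqrt(Ne) = 3.0 * 6.5574 = 19.6722
Step 3: TPM = 19.6722 * 39.37 = 774 twists/m

774 twists/m


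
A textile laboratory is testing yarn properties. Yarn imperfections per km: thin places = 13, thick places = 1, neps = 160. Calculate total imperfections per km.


Formula: Total = thin places + thick places + neps
Total = 13 + 1 + 160
Total = 174 imperfections/km

174 imperfections/km


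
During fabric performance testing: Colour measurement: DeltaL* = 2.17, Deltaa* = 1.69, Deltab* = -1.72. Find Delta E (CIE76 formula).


Formula: Delta E = sqrt(dL*^2 + da*^2 + db*^2)
Step 1: dL*^2 = 2.17^2 = 4.7089
Step 2: da*^2 = 1.69^2 = 2.8561
Step 3: db*^2 = (-1.72)^2 = 2.9584
Step 4: Sum = 4.7089 + 2.8561 + 2.9584 = 10.5234
Step 5: Delta E = sqrt(10.5234) = 3.24

3.24 Delta E


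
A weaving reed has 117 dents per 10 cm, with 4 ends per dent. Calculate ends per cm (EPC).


Formula: EPC = (dents per 10 cm * ends per dent) / 10
Step 1: Total ends per 10 cm = 117 * 4 = 468
Step 2: EPC = 468 / 10 = 46.8 ends/cm

46.8 ends/cm


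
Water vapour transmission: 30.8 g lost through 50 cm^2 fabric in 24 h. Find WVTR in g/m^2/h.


Formula: WVTR = mass_loss / (area * time)
Step 1: Convert area: 50 cm^2 = 0.005 m^2
Step 2: WVTR = 30.8 g / (0.005 m^2 * 24 h)
Step 3: WVTR = 30.8 / 0.12 = 256.7 g/m^2/h

256.7 g/m^2/h


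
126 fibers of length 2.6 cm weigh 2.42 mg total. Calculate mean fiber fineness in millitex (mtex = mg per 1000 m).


Formula: fineness (mtex) = mass (mg) / total length (km) = (mass_mg / total_length_m) * 1000
Step 1: Convert fiber length: 2.6 cm = 0.026 m
Step 2: Total fiber length = 126 * 0.026 = 3.276 m
Step 3: Linear density = 2.42 mg / 3.276 m = 0.7387 mg/m
Step 4: fineness = 0.7387 * 1000 = 738.7 mtex

738.7 mtex


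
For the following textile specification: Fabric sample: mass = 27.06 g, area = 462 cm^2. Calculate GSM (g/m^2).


Formula: GSM = mass_g / area_m2
Step 1: Convert area: 462 cm^2 = 462 / 10000 = 0.0462 m^2
Step 2: GSM = 27.06 g / 0.0462 m^2 = 585.7 g/m^2

585.7 g/m^2


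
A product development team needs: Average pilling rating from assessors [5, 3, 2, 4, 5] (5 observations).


Formula: Mean = sum / count
Sum = 5 + 3 + 2 + 4 + 5 = 19
Mean = 19 / 5 = 3.8

3.8


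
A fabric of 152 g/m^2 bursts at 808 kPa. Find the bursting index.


Formula: Bursting Index = Bursting Strength / Fabric GSM
BI = 808 kPa / 152 g/m^2
BI = 5.316 kPa/(g/m^2)

5.316 kPa/(g/m^2)


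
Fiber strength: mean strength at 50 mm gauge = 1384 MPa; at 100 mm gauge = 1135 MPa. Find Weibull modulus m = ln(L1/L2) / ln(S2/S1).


Formula: m = ln(L1/L2) / ln(S2/S1)
Step 1: ln(L1/L2) = ln(50/100) = -0.69315
Step 2: S2/S1 = 1135/1384 = 0.82009
Step 3: ln(S2/S1) = ln(0.82009) = -0.19834
Step 4: m = -0.69315 / -0.19834 = 3.49

3.49 (Weibull m)


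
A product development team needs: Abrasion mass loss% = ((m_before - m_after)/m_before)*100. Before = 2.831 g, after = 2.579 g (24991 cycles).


Formula: Mass loss% = ((m_before - m_after) / m_before) * 100
Step 1: Mass loss = 2.831 - 2.579 = 0.252 g
Step 2: Ratio = 0.252 / 2.831 = 0.0890145
Step 3: Mass loss% = 0.0890145 * 100 = 8.90145% ≈ 8.90%

8.90%


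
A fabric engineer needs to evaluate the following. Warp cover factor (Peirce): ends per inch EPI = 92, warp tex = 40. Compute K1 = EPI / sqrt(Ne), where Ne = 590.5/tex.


Formula: K1 = EPI / sqrt(Ne), with Ne = 590.5 / tex_warp
Step 1: Ne = 590.5 / 40 = 14.763
Step 2: sqrt(Ne) = sqrt(14.763) = 3.8423
Step 3: K1 = 92 / 3.8423 = 23.9

23.9


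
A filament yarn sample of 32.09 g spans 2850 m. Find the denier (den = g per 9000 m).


Formula: den = (mass_g / length_m) * 9000
Substituting: den = (32.09 / 2850) * 9000
Intermediate: 32.09 / 2850 = 0.01125965 g/m
den = 0.01125965 * 9000 = 101.3 denier

101.3 denier


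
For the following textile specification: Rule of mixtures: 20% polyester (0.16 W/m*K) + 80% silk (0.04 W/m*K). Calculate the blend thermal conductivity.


Formula: Blend property = (fraction_A * property_A) + (fraction_B * property_B)
Step 1: Contribution A = 20/100 * 0.16 W/m*K = 0.032 W/m*K
Step 2: Contribution B = 80/100 * 0.04 W/m*K = 0.032 W/m*K
Step 3: Blend thermal conductivity = 0.032 + 0.032 = 0.064 W/m*K

0.064 W/m*K


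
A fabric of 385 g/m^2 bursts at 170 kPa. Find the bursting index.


Formula: Bursting Index = Bursting Strength / Fabric GSM
BI = 170 kPa / 385 g/m^2
BI = 0.442 kPa/(g/m^2)

0.442 kPa/(g/m^2)


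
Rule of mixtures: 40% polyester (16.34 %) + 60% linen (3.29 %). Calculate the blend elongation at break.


Formula: Blend property = (fraction_A * property_A) + (fraction_B * property_B)
Step 1: Contribution A = 40/100 * 16.34 % = 6.536 %
Step 2: Contribution B = 60/100 * 3.29 % = 1.974 %
Step 3: Blend elongation at break = 6.536 + 1.974 = 8.51 %

8.51 %


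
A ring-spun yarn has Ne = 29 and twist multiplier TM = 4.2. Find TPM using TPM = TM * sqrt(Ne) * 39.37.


Formula: TPM = TM * sqrt(Ne) * 39.37
Step 1: sqrt(Ne) = sqrt(29) = 5.3852
Step 2: TM * sqrt(Ne) = 4.2 * 5.3852 = 22.6178
Step 3: TPM = 22.6178 * 39.37 = 890 twists/m

890 twists/m


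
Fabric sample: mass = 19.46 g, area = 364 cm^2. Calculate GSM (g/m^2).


Formula: GSM = mass_g / area_m2
Step 1: Convert area: 364 cm^2 = 364 / 10000 = 0.0364 m^2
Step 2: GSM = 19.46 g / 0.0364 m^2 = 534.6 g/m^2

534.6 g/m^2


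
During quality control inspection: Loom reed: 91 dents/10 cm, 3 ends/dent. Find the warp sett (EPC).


Formula: EPC = (dents per 10 cm * ends per dent) / 10
Step 1: Total ends per 10 cm = 91 * 3 = 273
Step 2: EPC = 273 / 10 = 27.3 ends/cm

27.3 ends/cm


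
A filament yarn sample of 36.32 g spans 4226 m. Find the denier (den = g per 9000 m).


Formula: den = (mass_g / length_m) * 9000
Substituting: den = (36.32 / 4226) * 9000
Intermediate: 36.32 / 4226 = 0.00859442 g/m
den = 0.00859442 * 9000 = 77.3 denier

77.3 denier


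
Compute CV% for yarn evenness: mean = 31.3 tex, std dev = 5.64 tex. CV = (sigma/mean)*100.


Formula: CV% = (standard deviation / mean) * 100
Step 1: Ratio = 5.64 / 31.3 = 0.180192
Step 2: CV% = 0.180192 * 100 = 18.0192% ≈ 18.0%

18.0%


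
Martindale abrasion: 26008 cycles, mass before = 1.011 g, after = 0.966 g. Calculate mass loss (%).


Formula: Mass loss% = ((m_before - m_after) / m_before) * 100
Step 1: Mass loss = 1.011 - 0.966 = 0.045 g
Step 2: Ratio = 0.045 / 1.011 = 0.0445104
Step 3: Mass loss% = 0.0445104 * 100 = 4.45104% ≈ 4.45%

4.45%


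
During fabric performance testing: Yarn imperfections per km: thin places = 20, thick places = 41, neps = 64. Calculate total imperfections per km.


Formula: Total = thin places + thick places + neps
Total = 20 + 41 + 64
Total = 125 imperfections/km

125 imperfections/km


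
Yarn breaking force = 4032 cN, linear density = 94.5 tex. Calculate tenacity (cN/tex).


Formula: Tenacity = Breaking force / Linear density
Tenacity = 4032 cN / 94.5 tex
Tenacity = 42.67 cN/tex

42.67 cN/tex


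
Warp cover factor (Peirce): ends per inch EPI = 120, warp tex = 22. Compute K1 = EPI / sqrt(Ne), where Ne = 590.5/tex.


Formula: K1 = EPI / sqrt(Ne), with Ne = 590.5 / tex_warp
Step 1: Ne = 590.5 / 22 = 26.841
Step 2: sqrt(Ne) = sqrt(26.841) = 5.1808
Step 3: K1 = 120 / 5.1808 = 23.2

23.2


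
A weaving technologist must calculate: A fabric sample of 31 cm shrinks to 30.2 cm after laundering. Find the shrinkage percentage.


Formula: Shrinkage% = ((L_before - L_after) / L_before) * 100
Step 1: Shrinkage = 31 - 30.2 = 0.8 cm
Step 2: Shrinkage% = (0.8 / 31) * 100
Step 3: Shrinkage% = 0.025806 * 100 = 2.5806% ≈ 2.6%

2.6%


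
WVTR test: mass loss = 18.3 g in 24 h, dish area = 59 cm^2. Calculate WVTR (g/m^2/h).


Formula: WVTR = mass_loss / (area * time)
Step 1: Convert area: 59 cm^2 = 0.0059 m^2
Step 2: WVTR = 18.3 g / (0.0059 m^2 * 24 h)
Step 3: WVTR = 18.3 / 0.1416 = 129.2 g/m^2/h

129.2 g/m^2/h
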